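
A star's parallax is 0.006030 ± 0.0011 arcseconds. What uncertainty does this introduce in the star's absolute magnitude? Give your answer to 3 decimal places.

M = m − 5 log₁₀ d + 5 = m + 5 log₁₀ p + 5, so ∂M/∂p = 5/(p ln 10).
σ_M = (5/ln 10) · (σ_p/p) = 2.1715 × 0.0011/0.006030 = 2.1715 × 0.18242 = 0.39613.

σ_M = 0.396 mag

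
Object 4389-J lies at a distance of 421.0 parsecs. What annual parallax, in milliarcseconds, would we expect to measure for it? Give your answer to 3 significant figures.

p = 1/d = 1/421 = 0.0023753 arcsec.
= 0.0023753 × 1000 = 2.3753 mas.

2.38 mas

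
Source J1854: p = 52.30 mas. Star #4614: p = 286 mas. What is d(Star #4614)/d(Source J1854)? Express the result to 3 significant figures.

Since d = 1/p, d_B/d_A = p_A/p_B.
= 52.30 / 286 = 0.18287.

0.183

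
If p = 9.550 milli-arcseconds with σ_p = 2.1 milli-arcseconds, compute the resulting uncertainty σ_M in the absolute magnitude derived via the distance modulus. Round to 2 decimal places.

M = m − 5 log₁₀ d + 5 = m + 5 log₁₀ p + 5, so ∂M/∂p = 5/(p ln 10).
σ_M = (5/ln 10) · (σ_p/p) = 2.1715 × 2.1/9.550 = 2.1715 × 0.2199 = 0.47751.

σ_M = 0.48 mag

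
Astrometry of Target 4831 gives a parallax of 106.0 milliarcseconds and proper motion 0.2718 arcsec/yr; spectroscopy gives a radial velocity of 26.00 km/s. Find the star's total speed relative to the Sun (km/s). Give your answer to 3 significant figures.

28.7 km/s

d = 1/p = 1/0.1060″ = 9.434 pc.
v_t = 4.740 μ d = 4.740 × 0.2718 × 9.434 = 12.154 km/s.
v = √(v_r² + v_t²) = √(26.00² + 12.154²) = √823.72 = 28.701 km/s.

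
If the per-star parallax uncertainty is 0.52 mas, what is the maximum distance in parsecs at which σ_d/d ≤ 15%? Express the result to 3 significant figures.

σ_d/d = σ_p/p, so the condition is σ_p/p ≤ 0.15, i.e. p ≥ σ_p/0.15.
p_min = 0.52/0.15 = 3.4667 mas = 0.0034667 arcsec.
d_max = 1/p_min = 1/0.0034667 = 288.46 pc.

288 pc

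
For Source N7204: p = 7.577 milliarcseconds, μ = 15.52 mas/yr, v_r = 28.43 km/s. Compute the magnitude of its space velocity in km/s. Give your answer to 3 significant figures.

d = 1/p = 1/0.007577″ = 131.98 pc.
μ = 15.52 mas/yr = 0.01552 ″/yr.
v_t = 4.740 μ d = 4.740 × 0.01552 × 131.98 = 9.7091 km/s.
v = √(v_r² + v_t²) = √(28.43² + 9.7091²) = √902.532 = 30.042 km/s.

30.0 km/s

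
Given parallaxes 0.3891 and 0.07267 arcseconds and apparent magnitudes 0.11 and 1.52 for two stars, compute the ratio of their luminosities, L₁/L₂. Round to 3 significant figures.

d₁ = 1/p₁ = 1/0.3891″ = 2.57 pc; d₂ = 1/p₂ = 1/0.07267″ = 13.761 pc.
M₁ = m₁ − 5 log₁₀ d₁ + 5 = 0.11 − 2.0497 + 5 = 3.0603.
M₂ = 1.52 − 5.6932 + 5 = 0.8268.
L₁/L₂ = 10^(0.4(M₂ − M₁)) = 10^(0.4 × (-2.2335)) = 10^(-0.89340) = 0.12782.

L₁/L₂ = 0.128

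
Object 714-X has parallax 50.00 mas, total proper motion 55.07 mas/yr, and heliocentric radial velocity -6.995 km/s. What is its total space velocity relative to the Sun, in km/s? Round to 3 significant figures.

d = 1/p = 1/0.05000″ = 20 pc.
μ = 55.07 mas/yr = 0.05507 ″/yr.
v_t = 4.740 μ d = 4.740 × 0.05507 × 20 = 5.2206 km/s.
v = √(v_r² + v_t²) = √((-6.995)² + 5.2206²) = √76.1847 = 8.7284 km/s.

8.73 km/s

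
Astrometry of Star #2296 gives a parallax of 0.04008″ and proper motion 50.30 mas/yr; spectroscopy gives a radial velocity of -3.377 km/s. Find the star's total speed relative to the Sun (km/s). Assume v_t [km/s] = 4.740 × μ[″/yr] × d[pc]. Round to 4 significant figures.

6.840 km/s

d = 1/p = 1/0.04008″ = 24.95 pc.
μ = 50.30 mas/yr = 0.05030 ″/yr.
v_t = 4.740 μ d = 4.740 × 0.05030 × 24.95 = 5.9486 km/s.
v = √(v_r² + v_t²) = √((-3.377)² + 5.9486²) = √46.79 = 6.8403 km/s.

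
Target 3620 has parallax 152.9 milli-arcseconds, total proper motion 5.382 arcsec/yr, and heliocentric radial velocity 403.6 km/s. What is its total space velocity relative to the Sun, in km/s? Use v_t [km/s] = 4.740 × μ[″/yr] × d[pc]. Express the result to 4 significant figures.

436.7 km/s

d = 1/p = 1/0.1529″ = 6.5402 pc.
v_t = 4.740 μ d = 4.740 × 5.382 × 6.5402 = 166.84 km/s.
v = √(v_r² + v_t²) = √(403.6² + 166.84²) = √190729 = 436.73 km/s.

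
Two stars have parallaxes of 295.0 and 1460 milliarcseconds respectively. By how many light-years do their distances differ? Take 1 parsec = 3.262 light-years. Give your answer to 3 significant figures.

8.82 ly

d_A = 1/0.2950″ = 3.3898 pc; d_B = 1/1.460″ = 0.68493 pc.
|d_B − d_A| = |0.68493 − 3.3898| = 2.7049 pc = 2.7049 × 3.262 ly = 8.8234 ly.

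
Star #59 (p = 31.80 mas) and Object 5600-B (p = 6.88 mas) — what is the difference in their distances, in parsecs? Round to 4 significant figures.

d_A = 1/0.03180″ = 31.447 pc; d_B = 1/0.006880″ = 145.35 pc.
|d_B − d_A| = |145.35 − 31.447| = 113.9 pc.

113.9 pc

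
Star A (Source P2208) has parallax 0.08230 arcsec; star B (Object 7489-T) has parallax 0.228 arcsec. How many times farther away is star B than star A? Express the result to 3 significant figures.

Since d = 1/p, d_B/d_A = p_A/p_B.
= 0.08230 / 0.228 = 0.36096.

0.361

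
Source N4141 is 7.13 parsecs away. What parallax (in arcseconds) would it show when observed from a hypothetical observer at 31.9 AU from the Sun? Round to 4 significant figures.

4.474 arcsec

p (arcsec) = B (AU) / d (pc).
p = 31.9 / 7.13 = 4.4741 arcsec.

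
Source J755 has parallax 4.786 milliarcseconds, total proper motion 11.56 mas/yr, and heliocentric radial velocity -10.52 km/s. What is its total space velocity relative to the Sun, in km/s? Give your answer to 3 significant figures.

d = 1/p = 1/0.004786″ = 208.94 pc.
μ = 11.56 mas/yr = 0.01156 ″/yr.
v_t = 4.740 μ d = 4.740 × 0.01156 × 208.94 = 11.449 km/s.
v = √(v_r² + v_t²) = √((-10.52)² + 11.449²) = √241.75 = 15.548 km/s.

15.5 km/s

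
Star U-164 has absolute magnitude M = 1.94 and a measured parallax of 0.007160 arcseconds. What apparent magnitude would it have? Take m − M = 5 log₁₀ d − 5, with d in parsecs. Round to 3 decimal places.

m = 7.665

d = 1/p = 1/0.007160″ = 139.66 pc.
m − M = 5 log₁₀ d − 5 = 5 log₁₀(139.66) − 5 = 10.7254 − 5 = 5.7254.
m = M + (m − M) = 1.94 + 5.7254 = 7.665.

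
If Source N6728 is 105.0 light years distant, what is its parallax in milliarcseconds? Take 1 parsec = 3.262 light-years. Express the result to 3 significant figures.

31.1 mas

d = 105.0 ly ÷ 3.262 = 32.189 pc.
p = 1/d = 1/32.189 = 0.031067 arcsec.
= 0.031067 × 1000 = 31.067 mas.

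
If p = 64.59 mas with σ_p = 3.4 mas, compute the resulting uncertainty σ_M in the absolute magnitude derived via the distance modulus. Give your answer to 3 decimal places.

σ_M = 0.114 mag

M = m − 5 log₁₀ d + 5 = m + 5 log₁₀ p + 5, so ∂M/∂p = 5/(p ln 10).
σ_M = (5/ln 10) · (σ_p/p) = 2.1715 × 3.4/64.59 = 2.1715 × 0.05264 = 0.11431.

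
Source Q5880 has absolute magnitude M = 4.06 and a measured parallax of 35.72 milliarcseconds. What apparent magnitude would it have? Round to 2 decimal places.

d = 1/p = 1/0.03572″ = 27.996 pc.
m − M = 5 log₁₀ d − 5 = 5 log₁₀(27.996) − 5 = 7.2355 − 5 = 2.2355.
m = M + (m − M) = 4.06 + 2.2355 = 6.30.

m = 6.30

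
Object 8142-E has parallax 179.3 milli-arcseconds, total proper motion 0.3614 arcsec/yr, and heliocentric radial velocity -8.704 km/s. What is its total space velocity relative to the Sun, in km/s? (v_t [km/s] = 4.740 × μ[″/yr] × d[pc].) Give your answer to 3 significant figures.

d = 1/p = 1/0.1793″ = 5.5772 pc.
v_t = 4.740 μ d = 4.740 × 0.3614 × 5.5772 = 9.5539 km/s.
v = √(v_r² + v_t²) = √((-8.704)² + 9.5539²) = √167.037 = 12.924 km/s.

12.9 km/s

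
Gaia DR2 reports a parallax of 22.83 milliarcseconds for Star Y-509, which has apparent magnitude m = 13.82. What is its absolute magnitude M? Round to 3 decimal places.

d = 1/p = 1/0.02283″ = 43.802 pc.
m − M = 5 log₁₀(43.802) − 5 = 8.2075 − 5 = 3.2075.
M = m − (m − M) = 13.82 − 3.2075 = 10.613.

M = 10.613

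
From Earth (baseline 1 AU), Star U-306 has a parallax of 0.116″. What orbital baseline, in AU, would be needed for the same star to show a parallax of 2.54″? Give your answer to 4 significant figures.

Parallax scales linearly with baseline: p ∝ B, so B = p_target / p_Earth × 1 AU.
B = 2.54 / 0.116 = 21.897 AU.

21.90 AU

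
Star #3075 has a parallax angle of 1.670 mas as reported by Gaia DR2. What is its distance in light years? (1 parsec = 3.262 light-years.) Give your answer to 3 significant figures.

p = 1.670 mas = 0.001670 arcsec.
d = 1/p = 1/0.001670 = 598.8 pc.
In light-years: 598.8 × 3.262 = 1953.3 ly.

1950 light years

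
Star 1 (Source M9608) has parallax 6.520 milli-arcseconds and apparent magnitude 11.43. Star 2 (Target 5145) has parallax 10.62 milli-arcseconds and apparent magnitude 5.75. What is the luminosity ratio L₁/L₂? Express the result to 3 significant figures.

d₁ = 1/p₁ = 1/0.006520″ = 153.37 pc; d₂ = 1/p₂ = 1/0.01062″ = 94.162 pc.
M₁ = m₁ − 5 log₁₀ d₁ + 5 = 11.43 − 10.9287 + 5 = 5.5013.
M₂ = 5.75 − 9.8694 + 5 = 0.8806.
L₁/L₂ = 10^(0.4(M₂ − M₁)) = 10^(0.4 × (-4.6207)) = 10^(-1.84828) = 0.014181.

L₁/L₂ = 0.0142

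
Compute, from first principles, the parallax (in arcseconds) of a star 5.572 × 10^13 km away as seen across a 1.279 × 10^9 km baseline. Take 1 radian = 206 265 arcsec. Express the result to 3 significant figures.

4.73 arcsec

θ ≈ B/d = (1.279 × 10^9) / (5.572 × 10^13) = 2.2954 × 10^-5 rad.
In arcseconds: 2.2954 × 10^-5 × 206265 = 4.7346″.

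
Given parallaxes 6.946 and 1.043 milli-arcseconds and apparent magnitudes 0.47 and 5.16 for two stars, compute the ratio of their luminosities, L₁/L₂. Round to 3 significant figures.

d₁ = 1/p₁ = 1/0.006946″ = 143.97 pc; d₂ = 1/p₂ = 1/0.001043″ = 958.77 pc.
M₁ = m₁ − 5 log₁₀ d₁ + 5 = 0.47 − 10.7914 + 5 = -5.3214.
M₂ = 5.16 − 14.9086 + 5 = -4.7486.
L₁/L₂ = 10^(0.4(M₂ − M₁)) = 10^(0.4 × 0.5728) = 10^0.22912 = 1.6948.

L₁/L₂ = 1.69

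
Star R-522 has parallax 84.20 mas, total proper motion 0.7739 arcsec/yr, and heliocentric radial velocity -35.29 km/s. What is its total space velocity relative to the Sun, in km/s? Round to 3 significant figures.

d = 1/p = 1/0.08420″ = 11.876 pc.
v_t = 4.740 μ d = 4.740 × 0.7739 × 11.876 = 43.565 km/s.
v = √(v_r² + v_t²) = √((-35.29)² + 43.565²) = √3143.29 = 56.065 km/s.

56.1 km/s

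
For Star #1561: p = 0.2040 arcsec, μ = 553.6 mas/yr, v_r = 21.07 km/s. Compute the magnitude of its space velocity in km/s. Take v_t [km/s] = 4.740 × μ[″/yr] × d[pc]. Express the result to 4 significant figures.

24.69 km/s

d = 1/p = 1/0.2040″ = 4.902 pc.
μ = 553.6 mas/yr = 0.5536 ″/yr.
v_t = 4.740 μ d = 4.740 × 0.5536 × 4.902 = 12.863 km/s.
v = √(v_r² + v_t²) = √(21.07² + 12.863²) = √609.402 = 24.686 km/s.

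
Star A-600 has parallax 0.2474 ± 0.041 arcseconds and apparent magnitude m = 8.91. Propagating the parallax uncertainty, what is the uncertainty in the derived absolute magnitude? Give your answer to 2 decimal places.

M = m − 5 log₁₀ d + 5 = m + 5 log₁₀ p + 5, so ∂M/∂p = 5/(p ln 10).
σ_M = (5/ln 10) · (σ_p/p) = 2.1715 × 0.041/0.2474 = 2.1715 × 0.16572 = 0.35986.

σ_M = 0.36 mag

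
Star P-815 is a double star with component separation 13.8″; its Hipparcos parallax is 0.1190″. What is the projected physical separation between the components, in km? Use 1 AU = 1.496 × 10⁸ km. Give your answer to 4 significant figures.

1.735 × 10^10 km

d = 1/p = 1/0.1190″ = 8.4034 pc.
At distance d (pc), an angle of θ arcsec spans θ·d AU: s = 13.8 × 8.4034 = 115.97 AU.
= 115.97 × 1.496 × 10⁸ km = 1.7349 × 10^10 km.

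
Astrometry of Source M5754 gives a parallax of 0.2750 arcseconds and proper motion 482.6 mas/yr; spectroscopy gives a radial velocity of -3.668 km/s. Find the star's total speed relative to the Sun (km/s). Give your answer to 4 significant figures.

9.091 km/s

d = 1/p = 1/0.2750″ = 3.6364 pc.
μ = 482.6 mas/yr = 0.4826 ″/yr.
v_t = 4.740 μ d = 4.740 × 0.4826 × 3.6364 = 8.3184 km/s.
v = √(v_r² + v_t²) = √((-3.668)² + 8.3184²) = √82.65 = 9.0912 km/s.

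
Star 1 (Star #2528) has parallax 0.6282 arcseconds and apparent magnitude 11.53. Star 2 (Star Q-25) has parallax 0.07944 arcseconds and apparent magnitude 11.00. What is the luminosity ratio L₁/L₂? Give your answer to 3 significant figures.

L₁/L₂ = 0.00981

d₁ = 1/p₁ = 1/0.6282″ = 1.5918 pc; d₂ = 1/p₂ = 1/0.07944″ = 12.588 pc.
M₁ = m₁ − 5 log₁₀ d₁ + 5 = 11.53 − 1.0094 + 5 = 15.5206.
M₂ = 11.00 − 5.4998 + 5 = 10.5002.
L₁/L₂ = 10^(0.4(M₂ − M₁)) = 10^(0.4 × (-5.0204)) = 10^(-2.00816) = 0.0098139.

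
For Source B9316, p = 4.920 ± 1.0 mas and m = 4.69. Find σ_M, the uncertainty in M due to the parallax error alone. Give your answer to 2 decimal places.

σ_M = 0.44 mag

M = m − 5 log₁₀ d + 5 = m + 5 log₁₀ p + 5, so ∂M/∂p = 5/(p ln 10).
σ_M = (5/ln 10) · (σ_p/p) = 2.1715 × 1.0/4.920 = 2.1715 × 0.20325 = 0.44136.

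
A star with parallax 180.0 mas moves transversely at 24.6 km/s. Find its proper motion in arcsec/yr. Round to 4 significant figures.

0.9342 arcsec/yr

d = 1/p = 1/0.1800″ = 5.5556 pc.
μ = v_t / (4.74 d) = 24.6 / (4.74 × 5.5556) = 24.6 / 26.334 = 0.93415 ″/yr.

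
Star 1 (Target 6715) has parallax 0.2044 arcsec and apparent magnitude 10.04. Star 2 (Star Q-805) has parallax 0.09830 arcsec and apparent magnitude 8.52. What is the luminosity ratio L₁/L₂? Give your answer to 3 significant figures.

L₁/L₂ = 0.0570

d₁ = 1/p₁ = 1/0.2044″ = 4.8924 pc; d₂ = 1/p₂ = 1/0.09830″ = 10.173 pc.
M₁ = m₁ − 5 log₁₀ d₁ + 5 = 10.04 − 3.4476 + 5 = 11.5924.
M₂ = 8.52 − 5.0372 + 5 = 8.4828.
L₁/L₂ = 10^(0.4(M₂ − M₁)) = 10^(0.4 × (-3.1096)) = 10^(-1.24384) = 0.057037.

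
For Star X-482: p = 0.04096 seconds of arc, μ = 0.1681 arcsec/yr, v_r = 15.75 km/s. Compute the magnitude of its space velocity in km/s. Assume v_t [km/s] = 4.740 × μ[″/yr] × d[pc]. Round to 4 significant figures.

d = 1/p = 1/0.04096″ = 24.414 pc.
v_t = 4.740 μ d = 4.740 × 0.1681 × 24.414 = 19.453 km/s.
v = √(v_r² + v_t²) = √(15.75² + 19.453²) = √626.482 = 25.03 km/s.

25.03 km/s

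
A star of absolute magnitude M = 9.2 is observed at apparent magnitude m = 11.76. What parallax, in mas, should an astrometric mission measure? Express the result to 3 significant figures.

m − M = 11.76 − 9.2 = 2.56.
d = 10^((m−M)/5 + 1) = 10^1.512 = 32.509 pc.
p = 1/d = 1/32.509 = 0.030761 arcsec = 30.761 mas.

30.8 mas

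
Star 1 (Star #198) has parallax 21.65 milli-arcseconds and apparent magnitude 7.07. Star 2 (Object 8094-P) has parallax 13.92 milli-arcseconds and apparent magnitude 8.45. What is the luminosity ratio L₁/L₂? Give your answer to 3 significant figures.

L₁/L₂ = 1.47

d₁ = 1/p₁ = 1/0.02165″ = 46.189 pc; d₂ = 1/p₂ = 1/0.01392″ = 71.839 pc.
M₁ = m₁ − 5 log₁₀ d₁ + 5 = 7.07 − 8.3227 + 5 = 3.7473.
M₂ = 8.45 − 9.2818 + 5 = 4.1682.
L₁/L₂ = 10^(0.4(M₂ − M₁)) = 10^(0.4 × 0.4209) = 10^0.16836 = 1.4735.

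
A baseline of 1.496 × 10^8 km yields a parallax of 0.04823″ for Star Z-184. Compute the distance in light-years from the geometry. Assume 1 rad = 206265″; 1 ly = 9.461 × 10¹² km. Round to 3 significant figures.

67.6 ly

θ = 0.04823″ = 0.04823/206265 = 2.3383 × 10^-7 rad.
d = B/θ = (1.496 × 10^8) / (2.3383 × 10^-7) = 6.3978 × 10^14 km = (6.3978 × 10^14) / (9.461 × 10^12) ly = 67.623 ly.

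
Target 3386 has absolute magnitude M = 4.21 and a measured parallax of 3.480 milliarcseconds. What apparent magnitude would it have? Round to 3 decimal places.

m = 11.502

d = 1/p = 1/0.003480″ = 287.36 pc.
m − M = 5 log₁₀ d − 5 = 5 log₁₀(287.36) − 5 = 12.2921 − 5 = 7.2921.
m = M + (m − M) = 4.21 + 7.2921 = 11.502.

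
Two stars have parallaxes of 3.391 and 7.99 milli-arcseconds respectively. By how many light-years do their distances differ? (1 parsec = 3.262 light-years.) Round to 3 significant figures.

554 ly

d_A = 1/0.003391″ = 294.9 pc; d_B = 1/0.007990″ = 125.16 pc.
|d_B − d_A| = |125.16 − 294.9| = 169.74 pc = 169.74 × 3.262 ly = 553.69 ly.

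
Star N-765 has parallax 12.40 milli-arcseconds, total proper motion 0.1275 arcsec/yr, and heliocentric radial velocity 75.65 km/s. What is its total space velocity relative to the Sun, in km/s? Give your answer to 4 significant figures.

d = 1/p = 1/0.01240″ = 80.645 pc.
v_t = 4.740 μ d = 4.740 × 0.1275 × 80.645 = 48.738 km/s.
v = √(v_r² + v_t²) = √(75.65² + 48.738²) = √8098.32 = 89.991 km/s.

89.99 km/s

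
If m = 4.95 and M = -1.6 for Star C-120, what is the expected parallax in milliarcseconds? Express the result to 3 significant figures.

4.90 mas

m − M = 4.95 − (-1.6) = 6.55.
d = 10^((m−M)/5 + 1) = 10^2.310 = 204.17 pc.
p = 1/d = 1/204.17 = 0.0048979 arcsec = 4.8979 mas.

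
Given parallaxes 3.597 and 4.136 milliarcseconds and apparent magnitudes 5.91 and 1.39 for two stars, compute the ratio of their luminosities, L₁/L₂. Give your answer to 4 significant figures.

L₁/L₂ = 0.02057

d₁ = 1/p₁ = 1/0.003597″ = 278.01 pc; d₂ = 1/p₂ = 1/0.004136″ = 241.78 pc.
M₁ = m₁ − 5 log₁₀ d₁ + 5 = 5.91 − 12.2203 + 5 = -1.3103.
M₂ = 1.39 − 11.9171 + 5 = -5.5271.
L₁/L₂ = 10^(0.4(M₂ − M₁)) = 10^(0.4 × (-4.2168)) = 10^(-1.68672) = 0.020572.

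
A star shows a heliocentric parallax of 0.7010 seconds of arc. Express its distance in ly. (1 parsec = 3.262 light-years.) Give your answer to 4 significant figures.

4.653 ly

d = 1/p = 1/0.7010 = 1.4265 pc.
In light-years: 1.4265 × 3.262 = 4.6532 ly.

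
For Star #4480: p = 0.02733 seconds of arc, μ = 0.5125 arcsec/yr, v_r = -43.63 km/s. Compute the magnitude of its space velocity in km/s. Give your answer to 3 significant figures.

99.0 km/s

d = 1/p = 1/0.02733″ = 36.59 pc.
v_t = 4.740 μ d = 4.740 × 0.5125 × 36.59 = 88.886 km/s.
v = √(v_r² + v_t²) = √((-43.63)² + 88.886²) = √9804.3 = 99.017 km/s.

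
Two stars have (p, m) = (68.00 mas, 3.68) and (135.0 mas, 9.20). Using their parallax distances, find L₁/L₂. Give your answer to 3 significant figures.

d₁ = 1/p₁ = 1/0.06800″ = 14.706 pc; d₂ = 1/p₂ = 1/0.1350″ = 7.4074 pc.
M₁ = m₁ − 5 log₁₀ d₁ + 5 = 3.68 − 5.8375 + 5 = 2.8425.
M₂ = 9.20 − 4.3483 + 5 = 9.8517.
L₁/L₂ = 10^(0.4(M₂ − M₁)) = 10^(0.4 × 7.0092) = 10^2.80368 = 636.33.

L₁/L₂ = 636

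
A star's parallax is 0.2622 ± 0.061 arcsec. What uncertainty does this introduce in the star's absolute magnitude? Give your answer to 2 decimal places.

σ_M = 0.51 mag

M = m − 5 log₁₀ d + 5 = m + 5 log₁₀ p + 5, so ∂M/∂p = 5/(p ln 10).
σ_M = (5/ln 10) · (σ_p/p) = 2.1715 × 0.061/0.2622 = 2.1715 × 0.23265 = 0.5052.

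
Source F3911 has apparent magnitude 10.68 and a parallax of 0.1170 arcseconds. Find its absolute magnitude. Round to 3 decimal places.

M = 11.021

d = 1/p = 1/0.1170″ = 8.547 pc.
m − M = 5 log₁₀(8.547) − 5 = 4.6591 − 5 = -0.3409.
M = m − (m − M) = 10.68 − (-0.3409) = 11.021.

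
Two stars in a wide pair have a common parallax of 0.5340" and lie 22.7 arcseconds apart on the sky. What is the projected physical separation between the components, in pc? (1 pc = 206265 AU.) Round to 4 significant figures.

d = 1/p = 1/0.5340″ = 1.8727 pc.
At distance d (pc), an angle of θ arcsec spans θ·d AU: s = 22.7 × 1.8727 = 42.51 AU.
= 42.51 / 206265 = 0.00020609 pc.

0.0002061 pc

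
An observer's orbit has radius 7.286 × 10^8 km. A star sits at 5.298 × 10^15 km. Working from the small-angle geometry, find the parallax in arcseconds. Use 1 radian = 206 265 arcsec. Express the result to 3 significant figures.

θ ≈ B/d = (7.286 × 10^8) / (5.298 × 10^15) = 1.3752 × 10^-7 rad.
In arcseconds: 1.3752 × 10^-7 × 206265 = 0.028366″.

0.0284 arcsec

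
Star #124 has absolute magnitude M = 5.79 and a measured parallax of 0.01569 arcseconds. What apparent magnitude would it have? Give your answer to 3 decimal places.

m = 9.812

d = 1/p = 1/0.01569″ = 63.735 pc.
m − M = 5 log₁₀ d − 5 = 5 log₁₀(63.735) − 5 = 9.0219 − 5 = 4.0219.
m = M + (m − M) = 5.79 + 4.0219 = 9.812.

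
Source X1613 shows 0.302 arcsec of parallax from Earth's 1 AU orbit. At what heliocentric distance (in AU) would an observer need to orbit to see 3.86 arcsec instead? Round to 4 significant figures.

12.78 AU

Parallax scales linearly with baseline: p ∝ B, so B = p_target / p_Earth × 1 AU.
B = 3.86 / 0.302 = 12.781 AU.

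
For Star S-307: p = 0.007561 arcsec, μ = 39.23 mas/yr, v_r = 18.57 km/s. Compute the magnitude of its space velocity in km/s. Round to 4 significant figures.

30.82 km/s

d = 1/p = 1/0.007561″ = 132.26 pc.
μ = 39.23 mas/yr = 0.03923 ″/yr.
v_t = 4.740 μ d = 4.740 × 0.03923 × 132.26 = 24.594 km/s.
v = √(v_r² + v_t²) = √(18.57² + 24.594²) = √949.71 = 30.817 km/s.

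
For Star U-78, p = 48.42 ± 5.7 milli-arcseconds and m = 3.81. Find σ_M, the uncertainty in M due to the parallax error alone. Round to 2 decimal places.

M = m − 5 log₁₀ d + 5 = m + 5 log₁₀ p + 5, so ∂M/∂p = 5/(p ln 10).
σ_M = (5/ln 10) · (σ_p/p) = 2.1715 × 5.7/48.42 = 2.1715 × 0.11772 = 0.25563.

σ_M = 0.26 mag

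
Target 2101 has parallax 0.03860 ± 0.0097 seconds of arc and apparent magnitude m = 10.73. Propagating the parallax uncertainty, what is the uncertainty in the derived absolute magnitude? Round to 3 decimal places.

M = m − 5 log₁₀ d + 5 = m + 5 log₁₀ p + 5, so ∂M/∂p = 5/(p ln 10).
σ_M = (5/ln 10) · (σ_p/p) = 2.1715 × 0.0097/0.03860 = 2.1715 × 0.2513 = 0.5457.

σ_M = 0.546 mag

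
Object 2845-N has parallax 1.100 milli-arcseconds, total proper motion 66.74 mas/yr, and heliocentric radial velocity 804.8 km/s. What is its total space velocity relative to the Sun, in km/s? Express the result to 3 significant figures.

d = 1/p = 1/0.001100″ = 909.09 pc.
μ = 66.74 mas/yr = 0.06674 ″/yr.
v_t = 4.740 μ d = 4.740 × 0.06674 × 909.09 = 287.59 km/s.
v = √(v_r² + v_t²) = √(804.8² + 287.59²) = √730411 = 854.64 km/s.

855 km/s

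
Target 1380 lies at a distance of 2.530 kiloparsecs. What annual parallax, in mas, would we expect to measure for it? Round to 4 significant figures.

d = 2.530 kpc = 2530 pc.
p = 1/d = 1/2530 = 0.00039526 arcsec.
= 0.00039526 × 1000 = 0.39526 mas.

0.3953 mas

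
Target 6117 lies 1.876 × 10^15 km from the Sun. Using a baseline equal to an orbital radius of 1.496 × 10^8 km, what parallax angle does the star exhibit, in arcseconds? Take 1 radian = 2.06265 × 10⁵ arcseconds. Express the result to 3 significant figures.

θ ≈ B/d = (1.496 × 10^8) / (1.876 × 10^15) = 7.9744 × 10^-8 rad.
In arcseconds: 7.9744 × 10^-8 × 206265 = 0.016448″.

0.0164 arcsec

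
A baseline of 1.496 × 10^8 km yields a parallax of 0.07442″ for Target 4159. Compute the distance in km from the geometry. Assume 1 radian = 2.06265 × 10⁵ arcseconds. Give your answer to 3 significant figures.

4.15 × 10^14 km

θ = 0.07442″ = 0.07442/206265 = 3.6080 × 10^-7 rad.
d = B/θ = (1.496 × 10^8) / (3.6080 × 10^-7) = 4.1463 × 10^14 km.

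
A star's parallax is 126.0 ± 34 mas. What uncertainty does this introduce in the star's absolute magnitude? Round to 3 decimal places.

σ_M = 0.586 mag

M = m − 5 log₁₀ d + 5 = m + 5 log₁₀ p + 5, so ∂M/∂p = 5/(p ln 10).
σ_M = (5/ln 10) · (σ_p/p) = 2.1715 × 34/126.0 = 2.1715 × 0.26984 = 0.58596.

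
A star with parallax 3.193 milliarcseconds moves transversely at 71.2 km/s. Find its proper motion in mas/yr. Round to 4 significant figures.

d = 1/p = 1/0.003193″ = 313.19 pc.
μ = v_t / (4.74 d) = 71.2 / (4.74 × 313.19) = 71.2 / 1484.5 = 0.047962 ″/yr = 47.962 mas/yr.

47.96 mas/yr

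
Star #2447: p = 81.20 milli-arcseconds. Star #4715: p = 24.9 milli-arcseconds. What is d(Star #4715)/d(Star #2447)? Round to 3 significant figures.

3.26

Since d = 1/p, d_B/d_A = p_A/p_B.
= 81.20 / 24.9 = 3.261.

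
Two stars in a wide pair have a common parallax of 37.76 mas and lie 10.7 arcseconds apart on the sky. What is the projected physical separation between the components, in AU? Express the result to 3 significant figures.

283 AU

d = 1/p = 1/0.03776″ = 26.483 pc.
At distance d (pc), an angle of θ arcsec spans θ·d AU: s = 10.7 × 26.483 = 283.37 AU.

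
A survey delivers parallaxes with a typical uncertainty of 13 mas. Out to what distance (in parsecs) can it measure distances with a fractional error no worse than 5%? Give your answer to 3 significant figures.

σ_d/d = σ_p/p, so the condition is σ_p/p ≤ 0.05, i.e. p ≥ σ_p/0.05.
p_min = 13/0.05 = 260 mas = 0.26 arcsec.
d_max = 1/p_min = 1/0.26 = 3.8462 pc.

3.85 pc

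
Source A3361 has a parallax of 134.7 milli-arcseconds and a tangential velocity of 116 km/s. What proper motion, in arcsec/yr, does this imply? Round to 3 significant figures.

3.30 arcsec/yr

d = 1/p = 1/0.1347″ = 7.4239 pc.
μ = v_t / (4.74 d) = 116 / (4.74 × 7.4239) = 116 / 35.189 = 3.2965 ″/yr.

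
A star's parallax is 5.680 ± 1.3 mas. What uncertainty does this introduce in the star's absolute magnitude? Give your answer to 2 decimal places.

σ_M = 0.50 mag

M = m − 5 log₁₀ d + 5 = m + 5 log₁₀ p + 5, so ∂M/∂p = 5/(p ln 10).
σ_M = (5/ln 10) · (σ_p/p) = 2.1715 × 1.3/5.680 = 2.1715 × 0.22887 = 0.49699.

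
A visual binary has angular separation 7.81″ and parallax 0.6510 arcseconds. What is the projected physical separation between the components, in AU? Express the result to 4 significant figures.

12.00 AU

d = 1/p = 1/0.6510″ = 1.5361 pc.
At distance d (pc), an angle of θ arcsec spans θ·d AU: s = 7.81 × 1.5361 = 11.997 AU.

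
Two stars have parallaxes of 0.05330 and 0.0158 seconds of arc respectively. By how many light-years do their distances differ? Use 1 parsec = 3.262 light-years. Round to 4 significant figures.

d_A = 1/0.05330″ = 18.762 pc; d_B = 1/0.01580″ = 63.291 pc.
|d_B − d_A| = |63.291 − 18.762| = 44.529 pc = 44.529 × 3.262 ly = 145.25 ly.

145.3 ly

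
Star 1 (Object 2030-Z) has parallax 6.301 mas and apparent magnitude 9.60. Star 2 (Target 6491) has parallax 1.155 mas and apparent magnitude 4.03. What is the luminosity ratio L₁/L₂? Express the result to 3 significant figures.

L₁/L₂ = 0.000199

d₁ = 1/p₁ = 1/0.006301″ = 158.7 pc; d₂ = 1/p₂ = 1/0.001155″ = 865.8 pc.
M₁ = m₁ − 5 log₁₀ d₁ + 5 = 9.60 − 11.0029 + 5 = 3.5971.
M₂ = 4.03 − 14.6871 + 5 = -5.6571.
L₁/L₂ = 10^(0.4(M₂ − M₁)) = 10^(0.4 × (-9.2542)) = 10^(-3.70168) = 0.00019876.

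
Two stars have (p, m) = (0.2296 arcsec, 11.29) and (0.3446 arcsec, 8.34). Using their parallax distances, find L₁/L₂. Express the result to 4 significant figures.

L₁/L₂ = 0.1488

d₁ = 1/p₁ = 1/0.2296″ = 4.3554 pc; d₂ = 1/p₂ = 1/0.3446″ = 2.9019 pc.
M₁ = m₁ − 5 log₁₀ d₁ + 5 = 11.29 − 3.1951 + 5 = 13.0949.
M₂ = 8.34 − 2.3134 + 5 = 11.0266.
L₁/L₂ = 10^(0.4(M₂ − M₁)) = 10^(0.4 × (-2.0683)) = 10^(-0.82732) = 0.14883.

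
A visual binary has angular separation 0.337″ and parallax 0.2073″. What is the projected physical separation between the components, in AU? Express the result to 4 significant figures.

d = 1/p = 1/0.2073″ = 4.8239 pc.
At distance d (pc), an angle of θ arcsec spans θ·d AU: s = 0.337 × 4.8239 = 1.6257 AU.

1.626 AU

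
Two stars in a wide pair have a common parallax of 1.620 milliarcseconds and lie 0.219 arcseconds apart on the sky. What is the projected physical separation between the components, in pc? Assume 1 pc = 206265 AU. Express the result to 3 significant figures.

d = 1/p = 1/0.001620″ = 617.28 pc.
At distance d (pc), an angle of θ arcsec spans θ·d AU: s = 0.219 × 617.28 = 135.18 AU.
= 135.18 / 206265 = 0.00065537 pc.

0.000655 pc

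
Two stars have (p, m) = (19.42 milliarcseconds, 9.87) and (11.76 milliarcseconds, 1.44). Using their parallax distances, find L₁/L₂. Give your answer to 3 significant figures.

L₁/L₂ = 0.000156

d₁ = 1/p₁ = 1/0.01942″ = 51.493 pc; d₂ = 1/p₂ = 1/0.01176″ = 85.034 pc.
M₁ = m₁ − 5 log₁₀ d₁ + 5 = 9.87 − 8.5587 + 5 = 6.3113.
M₂ = 1.44 − 9.6480 + 5 = -3.2080.
L₁/L₂ = 10^(0.4(M₂ − M₁)) = 10^(0.4 × (-9.5193)) = 10^(-3.80772) = 0.0001557.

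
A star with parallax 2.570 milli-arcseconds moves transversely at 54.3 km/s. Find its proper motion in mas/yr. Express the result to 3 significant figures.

d = 1/p = 1/0.002570″ = 389.11 pc.
μ = v_t / (4.74 d) = 54.3 / (4.74 × 389.11) = 54.3 / 1844.4 = 0.02944 ″/yr = 29.44 mas/yr.

29.4 mas/yr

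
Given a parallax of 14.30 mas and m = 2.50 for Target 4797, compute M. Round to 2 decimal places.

M = -1.72

d = 1/p = 1/0.01430″ = 69.93 pc.
m − M = 5 log₁₀(69.93) − 5 = 9.2233 − 5 = 4.2233.
M = m − (m − M) = 2.50 − 4.2233 = -1.72.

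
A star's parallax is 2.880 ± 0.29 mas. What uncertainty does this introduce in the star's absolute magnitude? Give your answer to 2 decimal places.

σ_M = 0.22 mag

M = m − 5 log₁₀ d + 5 = m + 5 log₁₀ p + 5, so ∂M/∂p = 5/(p ln 10).
σ_M = (5/ln 10) · (σ_p/p) = 2.1715 × 0.29/2.880 = 2.1715 × 0.10069 = 0.21865.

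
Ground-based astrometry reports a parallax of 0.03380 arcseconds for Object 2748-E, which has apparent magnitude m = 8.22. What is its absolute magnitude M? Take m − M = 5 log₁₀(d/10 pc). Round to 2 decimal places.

M = 5.86

d = 1/p = 1/0.03380″ = 29.586 pc.
m − M = 5 log₁₀(29.586) − 5 = 7.3554 − 5 = 2.3554.
M = m − (m − M) = 8.22 − 2.3554 = 5.86.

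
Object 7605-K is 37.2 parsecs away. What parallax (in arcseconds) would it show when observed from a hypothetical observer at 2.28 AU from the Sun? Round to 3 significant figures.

p (arcsec) = B (AU) / d (pc).
p = 2.28 / 37.2 = 0.06129 arcsec.

0.0613 arcsec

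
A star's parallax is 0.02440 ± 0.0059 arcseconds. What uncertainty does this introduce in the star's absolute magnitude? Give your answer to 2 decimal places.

M = m − 5 log₁₀ d + 5 = m + 5 log₁₀ p + 5, so ∂M/∂p = 5/(p ln 10).
σ_M = (5/ln 10) · (σ_p/p) = 2.1715 × 0.0059/0.02440 = 2.1715 × 0.2418 = 0.52507.

σ_M = 0.53 mag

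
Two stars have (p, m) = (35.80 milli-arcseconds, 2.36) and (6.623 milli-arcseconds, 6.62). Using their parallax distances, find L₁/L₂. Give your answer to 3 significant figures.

d₁ = 1/p₁ = 1/0.03580″ = 27.933 pc; d₂ = 1/p₂ = 1/0.006623″ = 150.99 pc.
M₁ = m₁ − 5 log₁₀ d₁ + 5 = 2.36 − 7.2306 + 5 = 0.1294.
M₂ = 6.62 − 10.8947 + 5 = 0.7253.
L₁/L₂ = 10^(0.4(M₂ − M₁)) = 10^(0.4 × 0.5959) = 10^0.23836 = 1.7313.

L₁/L₂ = 1.73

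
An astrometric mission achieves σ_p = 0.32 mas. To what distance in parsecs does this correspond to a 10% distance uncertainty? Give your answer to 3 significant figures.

σ_d/d = σ_p/p, so the condition is σ_p/p ≤ 0.10, i.e. p ≥ σ_p/0.10.
p_min = 0.32/0.10 = 3.2 mas = 0.0032 arcsec.
d_max = 1/p_min = 1/0.0032 = 312.5 pc.

313 pc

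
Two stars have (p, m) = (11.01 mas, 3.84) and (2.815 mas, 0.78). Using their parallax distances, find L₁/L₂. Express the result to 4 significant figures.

d₁ = 1/p₁ = 1/0.01101″ = 90.827 pc; d₂ = 1/p₂ = 1/0.002815″ = 355.24 pc.
M₁ = m₁ − 5 log₁₀ d₁ + 5 = 3.84 − 9.7911 + 5 = -0.9511.
M₂ = 0.78 − 12.7526 + 5 = -6.9726.
L₁/L₂ = 10^(0.4(M₂ − M₁)) = 10^(0.4 × (-6.0215)) = 10^(-2.40860) = 0.003903.

L₁/L₂ = 0.003903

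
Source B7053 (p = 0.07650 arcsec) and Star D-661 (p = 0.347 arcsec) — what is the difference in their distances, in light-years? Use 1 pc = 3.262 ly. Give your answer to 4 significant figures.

d_A = 1/0.07650″ = 13.072 pc; d_B = 1/0.3470″ = 2.8818 pc.
|d_B − d_A| = |2.8818 − 13.072| = 10.19 pc = 10.19 × 3.262 ly = 33.24 ly.

33.24 ly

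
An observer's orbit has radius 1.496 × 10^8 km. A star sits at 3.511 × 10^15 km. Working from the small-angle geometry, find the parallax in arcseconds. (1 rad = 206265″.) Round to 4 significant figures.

0.008789 arcsec

θ ≈ B/d = (1.496 × 10^8) / (3.511 × 10^15) = 4.2609 × 10^-8 rad.
In arcseconds: 4.2609 × 10^-8 × 206265 = 0.0087887″.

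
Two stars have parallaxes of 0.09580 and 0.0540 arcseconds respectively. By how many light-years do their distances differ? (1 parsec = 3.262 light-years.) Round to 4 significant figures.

26.36 ly

d_A = 1/0.09580″ = 10.438 pc; d_B = 1/0.05400″ = 18.519 pc.
|d_B − d_A| = |18.519 − 10.438| = 8.081 pc = 8.081 × 3.262 ly = 26.36 ly.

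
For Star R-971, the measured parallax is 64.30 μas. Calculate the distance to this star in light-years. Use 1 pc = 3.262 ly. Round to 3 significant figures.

50700 light years

p = 64.30 μas = 0.00006430 arcsec.
d = 1/p = 1/0.00006430 = 15552 pc.
In light-years: 15552 × 3.262 = 50731 ly.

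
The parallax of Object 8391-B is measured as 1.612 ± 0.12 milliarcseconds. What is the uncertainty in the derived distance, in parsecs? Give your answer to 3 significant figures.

d = 1/p, so σ_d = σ_p / p².
σ_d = 0.000120 / (0.001612)² = 0.000120 / 0.0000025985 = 46.18 pc.

46.2 pc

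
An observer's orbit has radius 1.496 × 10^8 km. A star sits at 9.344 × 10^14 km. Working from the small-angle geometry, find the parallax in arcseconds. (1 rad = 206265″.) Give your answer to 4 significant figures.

θ ≈ B/d = (1.496 × 10^8) / (9.344 × 10^14) = 1.6010 × 10^-7 rad.
In arcseconds: 1.6010 × 10^-7 × 206265 = 0.033023″.

0.03302 arcsec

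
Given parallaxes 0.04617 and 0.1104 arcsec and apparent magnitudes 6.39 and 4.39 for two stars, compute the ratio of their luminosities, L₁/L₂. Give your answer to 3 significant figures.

L₁/L₂ = 0.906

d₁ = 1/p₁ = 1/0.04617″ = 21.659 pc; d₂ = 1/p₂ = 1/0.1104″ = 9.058 pc.
M₁ = m₁ − 5 log₁₀ d₁ + 5 = 6.39 − 6.6782 + 5 = 4.7118.
M₂ = 4.39 − 4.7852 + 5 = 4.6048.
L₁/L₂ = 10^(0.4(M₂ − M₁)) = 10^(0.4 × (-0.1070)) = 10^(-0.04280) = 0.90615.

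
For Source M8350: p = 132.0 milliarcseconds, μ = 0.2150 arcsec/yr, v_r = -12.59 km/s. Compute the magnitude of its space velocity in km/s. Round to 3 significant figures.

d = 1/p = 1/0.1320″ = 7.5758 pc.
v_t = 4.740 μ d = 4.740 × 0.2150 × 7.5758 = 7.7205 km/s.
v = √(v_r² + v_t²) = √((-12.59)² + 7.7205²) = √218.114 = 14.769 km/s.

14.8 km/s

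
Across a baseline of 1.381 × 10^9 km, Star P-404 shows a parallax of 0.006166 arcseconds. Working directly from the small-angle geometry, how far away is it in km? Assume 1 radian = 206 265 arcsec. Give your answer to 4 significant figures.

4.620 × 10^16 km

θ = 0.006166″ = 0.006166/206265 = 2.9894 × 10^-8 rad.
d = B/θ = (1.381 × 10^9) / (2.9894 × 10^-8) = 4.6197 × 10^16 km.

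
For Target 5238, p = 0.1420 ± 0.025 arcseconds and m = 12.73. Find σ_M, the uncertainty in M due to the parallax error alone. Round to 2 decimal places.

σ_M = 0.38 mag

M = m − 5 log₁₀ d + 5 = m + 5 log₁₀ p + 5, so ∂M/∂p = 5/(p ln 10).
σ_M = (5/ln 10) · (σ_p/p) = 2.1715 × 0.025/0.1420 = 2.1715 × 0.17606 = 0.38231.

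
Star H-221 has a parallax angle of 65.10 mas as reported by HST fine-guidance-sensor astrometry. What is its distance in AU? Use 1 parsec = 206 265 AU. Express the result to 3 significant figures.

3.17 × 10^6 AU

p = 65.10 mas = 0.06510 arcsec.
d = 1/p = 1/0.06510 = 15.361 pc.
In AU: 15.361 × 206265 = 3.1684 × 10^6 AU.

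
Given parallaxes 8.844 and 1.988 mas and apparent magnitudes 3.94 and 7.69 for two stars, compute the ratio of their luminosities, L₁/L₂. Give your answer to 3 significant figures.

L₁/L₂ = 1.60

d₁ = 1/p₁ = 1/0.008844″ = 113.07 pc; d₂ = 1/p₂ = 1/0.001988″ = 503.02 pc.
M₁ = m₁ − 5 log₁₀ d₁ + 5 = 3.94 − 10.2667 + 5 = -1.3267.
M₂ = 7.69 − 13.5079 + 5 = -0.8179.
L₁/L₂ = 10^(0.4(M₂ − M₁)) = 10^(0.4 × 0.5088) = 10^0.20352 = 1.5978.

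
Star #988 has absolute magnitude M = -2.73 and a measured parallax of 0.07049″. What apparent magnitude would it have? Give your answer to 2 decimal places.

d = 1/p = 1/0.07049″ = 14.186 pc.
m − M = 5 log₁₀ d − 5 = 5 log₁₀(14.186) − 5 = 5.7593 − 5 = 0.7593.
m = M + (m − M) = -2.73 + 0.7593 = -1.97.

m = -1.97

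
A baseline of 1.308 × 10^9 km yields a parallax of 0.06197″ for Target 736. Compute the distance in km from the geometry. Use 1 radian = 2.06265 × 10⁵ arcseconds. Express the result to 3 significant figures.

4.35 × 10^15 km

θ = 0.06197″ = 0.06197/206265 = 3.0044 × 10^-7 rad.
d = B/θ = (1.308 × 10^9) / (3.0044 × 10^-7) = 4.3536 × 10^15 km.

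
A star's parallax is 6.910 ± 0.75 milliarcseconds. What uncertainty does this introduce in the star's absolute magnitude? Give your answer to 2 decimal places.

σ_M = 0.24 mag

M = m − 5 log₁₀ d + 5 = m + 5 log₁₀ p + 5, so ∂M/∂p = 5/(p ln 10).
σ_M = (5/ln 10) · (σ_p/p) = 2.1715 × 0.75/6.910 = 2.1715 × 0.10854 = 0.23569.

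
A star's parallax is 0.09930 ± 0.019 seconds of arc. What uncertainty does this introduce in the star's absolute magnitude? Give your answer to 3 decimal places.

M = m − 5 log₁₀ d + 5 = m + 5 log₁₀ p + 5, so ∂M/∂p = 5/(p ln 10).
σ_M = (5/ln 10) · (σ_p/p) = 2.1715 × 0.019/0.09930 = 2.1715 × 0.19134 = 0.41549.

σ_M = 0.415 mag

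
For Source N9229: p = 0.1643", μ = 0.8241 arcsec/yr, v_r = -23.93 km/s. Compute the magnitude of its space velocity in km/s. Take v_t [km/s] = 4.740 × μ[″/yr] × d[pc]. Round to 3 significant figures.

d = 1/p = 1/0.1643″ = 6.0864 pc.
v_t = 4.740 μ d = 4.740 × 0.8241 × 6.0864 = 23.775 km/s.
v = √(v_r² + v_t²) = √((-23.93)² + 23.775²) = √1137.9 = 33.733 km/s.

33.7 km/s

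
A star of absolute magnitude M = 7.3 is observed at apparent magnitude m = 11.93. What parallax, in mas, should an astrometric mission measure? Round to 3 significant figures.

11.9 mas

m − M = 11.93 − 7.3 = 4.63.
d = 10^((m−M)/5 + 1) = 10^1.926 = 84.333 pc.
p = 1/d = 1/84.333 = 0.011858 arcsec = 11.858 mas.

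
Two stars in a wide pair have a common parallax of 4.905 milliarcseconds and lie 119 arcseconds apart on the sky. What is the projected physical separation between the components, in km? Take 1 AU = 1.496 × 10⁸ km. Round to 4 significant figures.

3.629 × 10^12 km

d = 1/p = 1/0.004905″ = 203.87 pc.
At distance d (pc), an angle of θ arcsec spans θ·d AU: s = 119 × 203.87 = 24261 AU.
= 24261 × 1.496 × 10⁸ km = 3.6294 × 10^12 km.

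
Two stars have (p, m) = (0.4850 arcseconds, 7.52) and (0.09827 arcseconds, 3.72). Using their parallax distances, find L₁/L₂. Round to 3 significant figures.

L₁/L₂ = 0.00124

d₁ = 1/p₁ = 1/0.4850″ = 2.0619 pc; d₂ = 1/p₂ = 1/0.09827″ = 10.176 pc.
M₁ = m₁ − 5 log₁₀ d₁ + 5 = 7.52 − 1.5713 + 5 = 10.9487.
M₂ = 3.72 − 5.0379 + 5 = 3.6821.
L₁/L₂ = 10^(0.4(M₂ − M₁)) = 10^(0.4 × (-7.2666)) = 10^(-2.90664) = 0.0012398.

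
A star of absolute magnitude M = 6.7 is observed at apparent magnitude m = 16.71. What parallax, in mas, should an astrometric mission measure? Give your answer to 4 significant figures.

m − M = 16.71 − 6.7 = 10.01.
d = 10^((m−M)/5 + 1) = 10^3.002 = 1004.6 pc.
p = 1/d = 1/1004.6 = 0.00099542 arcsec = 0.99542 mas.

0.9954 mas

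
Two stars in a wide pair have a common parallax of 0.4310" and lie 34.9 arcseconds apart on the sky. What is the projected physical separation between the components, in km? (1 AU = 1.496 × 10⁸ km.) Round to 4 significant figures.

1.211 × 10^10 km

d = 1/p = 1/0.4310″ = 2.3202 pc.
At distance d (pc), an angle of θ arcsec spans θ·d AU: s = 34.9 × 2.3202 = 80.975 AU.
= 80.975 × 1.496 × 10⁸ km = 1.2114 × 10^10 km.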